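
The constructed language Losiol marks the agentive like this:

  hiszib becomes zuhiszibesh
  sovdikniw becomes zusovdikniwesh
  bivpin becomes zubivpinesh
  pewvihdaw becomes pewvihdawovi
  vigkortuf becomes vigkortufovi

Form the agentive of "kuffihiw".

sovdikniw and pewvihdaw both end in -w yet inflect differently (zusovdikniwesh, pewvihdawovi), so the final letter is not what conditions the rule; the last vowel is.
"kuffihiw" has last vowel 'i'. The stems whose last vowel is 'i' (bivpin → zubivpinesh, hiszib → zuhiszibesh, sovdikniw → zusovdikniwesh) add zu- … -esh around the stem.
The other pattern: stems whose last vowel is 'a' or 'u' add -ovi.
So kuffihiw → zukuffihiwesh.

zukuffihiwesh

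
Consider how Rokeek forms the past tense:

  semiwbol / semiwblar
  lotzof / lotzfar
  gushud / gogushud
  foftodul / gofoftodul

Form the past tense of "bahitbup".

semiwbol and foftodul both end in -l yet inflect differently (semiwblar, gofoftodul), so the final letter is not what conditions the rule; the last vowel is.
"bahitbup" has last vowel 'u'. The stems whose last vowel is 'u' (gushud → gogushud, foftodul → gofoftodul) add the prefix go-.
The other pattern: stems whose last vowel is 'o' delete the last vowel and add -ar.
So bahitbup → gobahitbup.

gobahitbup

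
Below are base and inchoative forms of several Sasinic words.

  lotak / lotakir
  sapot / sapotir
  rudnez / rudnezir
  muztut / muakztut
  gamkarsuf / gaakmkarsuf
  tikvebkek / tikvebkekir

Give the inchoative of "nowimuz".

muztut and sapot both end in -t yet inflect differently (muakztut, sapotir), so the final letter is not what conditions the rule; the last vowel is.
"nowimuz" has last vowel 'u'. The stems whose last vowel is 'u' (muztut → muakztut, gamkarsuf → gaakmkarsuf) insert -ak- after the first vowel.
So nowimuz → noakwimuz.

noakwimuz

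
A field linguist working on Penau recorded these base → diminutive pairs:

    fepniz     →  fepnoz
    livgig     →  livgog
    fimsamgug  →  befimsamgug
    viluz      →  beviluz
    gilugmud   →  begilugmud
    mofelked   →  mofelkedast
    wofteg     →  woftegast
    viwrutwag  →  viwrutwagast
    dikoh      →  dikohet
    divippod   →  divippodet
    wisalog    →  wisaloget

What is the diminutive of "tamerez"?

tamerezast

"tamerez" has last vowel 'e'. The stems whose last vowel is 'e' (mofelked → mofelkedast, wofteg → woftegast) add -ast.
So tamerez → tamerezast.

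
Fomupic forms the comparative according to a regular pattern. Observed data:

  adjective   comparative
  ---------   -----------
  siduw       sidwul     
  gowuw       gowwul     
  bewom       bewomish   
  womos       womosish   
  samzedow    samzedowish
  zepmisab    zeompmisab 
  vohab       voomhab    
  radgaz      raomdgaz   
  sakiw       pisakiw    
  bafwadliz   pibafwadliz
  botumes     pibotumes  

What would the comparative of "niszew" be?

siduw and samzedow both end in -w yet inflect differently (sidwul, samzedowish), so the final letter is not what conditions the rule; the last vowel is.
"niszew" has last vowel 'e'. The one such stem in the data (botumes → pibotumes) adds the prefix pi-, so the same rule applies.
The other patterns: stems whose last vowel is 'u' delete the last vowel and add -ul; stems whose last vowel is 'o' add -ish; stems whose last vowel is 'a' insert -om- after the first vowel.
So niszew → piniszew.

piniszew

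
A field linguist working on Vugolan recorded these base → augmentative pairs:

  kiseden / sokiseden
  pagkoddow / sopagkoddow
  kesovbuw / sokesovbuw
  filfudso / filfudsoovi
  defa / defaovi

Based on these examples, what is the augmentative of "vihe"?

viheovi

pagkoddow and filfudso both have last vowel 'o' yet inflect differently (sopagkoddow, filfudsoovi), so the last vowel is not what conditions the rule; whether the stem ends in a vowel or a consonant is.
"vihe" ends in a vowel. The stems ending in a vowel (filfudso → filfudsoovi, defa → defaovi) add -ovi.
The other pattern: stems ending in a consonant add the prefix so-.
So vihe → viheovi.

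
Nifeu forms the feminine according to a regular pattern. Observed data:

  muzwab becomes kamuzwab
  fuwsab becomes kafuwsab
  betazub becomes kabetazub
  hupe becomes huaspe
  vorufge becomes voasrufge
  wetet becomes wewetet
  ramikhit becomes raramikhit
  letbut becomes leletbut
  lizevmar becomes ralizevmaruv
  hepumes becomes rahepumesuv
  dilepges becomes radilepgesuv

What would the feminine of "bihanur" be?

rabihanuruv

hupe and wetet both have last vowel 'e' yet inflect differently (huaspe, wewetet), so the last vowel is not what conditions the rule; the final letter is.
"bihanur" ends in -r. The one such stem in the data (lizevmar → ralizevmaruv) adds ra- … -uv around the stem, so the same rule applies.
The other patterns: stems ending in -b add the prefix ka-; stems ending in -e insert -as- after the first vowel; stems ending in -t repeat the first consonant+vowel as a prefix.
So bihanur → rabihanuruv.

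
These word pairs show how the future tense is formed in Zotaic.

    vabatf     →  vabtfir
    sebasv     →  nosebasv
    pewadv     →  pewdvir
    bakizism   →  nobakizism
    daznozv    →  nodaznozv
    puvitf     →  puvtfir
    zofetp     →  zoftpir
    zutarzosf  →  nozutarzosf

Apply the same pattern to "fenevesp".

nofenevesp

zutarzosf and vabatf both end in -f yet inflect differently (nozutarzosf, vabtfir), so the final letter is not what conditions the rule; the second-to-last letter is.
"fenevesp" has second-to-last letter 's'. The stems whose second-to-last letter is 's' (sebasv → nosebasv, zutarzosf → nozutarzosf, bakizism → nobakizism) add the prefix no-.
So fenevesp → nofenevesp.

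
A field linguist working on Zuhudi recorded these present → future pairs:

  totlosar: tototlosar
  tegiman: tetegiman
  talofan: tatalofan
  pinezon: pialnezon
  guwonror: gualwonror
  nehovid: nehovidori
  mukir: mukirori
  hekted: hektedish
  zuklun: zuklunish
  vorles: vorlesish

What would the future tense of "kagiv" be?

kagivori

tegiman and pinezon both end in -n yet inflect differently (tetegiman, pialnezon), so the final letter is not what conditions the rule; the last vowel is.
"kagiv" has last vowel 'i'. The stems whose last vowel is 'i' (nehovid → nehovidori, mukir → mukirori) add -ori.
So kagiv → kagivori.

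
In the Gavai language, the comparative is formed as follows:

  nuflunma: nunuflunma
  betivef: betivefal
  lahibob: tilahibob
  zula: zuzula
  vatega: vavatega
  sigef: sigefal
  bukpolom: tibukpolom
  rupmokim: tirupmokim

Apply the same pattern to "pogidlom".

tipogidlom

bukpolom and betivef both begin with b- yet inflect differently (tibukpolom, betivefal), so the first letter is not what conditions the rule; the final letter is.
"pogidlom" ends in -m. The stems ending in -m (bukpolom → tibukpolom, rupmokim → tirupmokim) add the prefix ti-.
The other patterns: stems ending in -a repeat the first consonant+vowel as a prefix; stems ending in -f add -al.
So pogidlom → tipogidlom.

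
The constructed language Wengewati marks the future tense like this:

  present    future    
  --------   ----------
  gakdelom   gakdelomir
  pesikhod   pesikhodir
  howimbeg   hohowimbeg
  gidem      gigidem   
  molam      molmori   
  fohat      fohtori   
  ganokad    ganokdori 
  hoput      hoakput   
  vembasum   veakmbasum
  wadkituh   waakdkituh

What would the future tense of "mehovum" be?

gakdelom and gidem both end in -m yet inflect differently (gakdelomir, gigidem), so the final letter is not what conditions the rule; the last vowel is.
"mehovum" has last vowel 'u'. The stems whose last vowel is 'u' (hoput → hoakput, vembasum → veakmbasum, wadkituh → waakdkituh) insert -ak- after the first vowel.
So mehovum → meakhovum.

meakhovum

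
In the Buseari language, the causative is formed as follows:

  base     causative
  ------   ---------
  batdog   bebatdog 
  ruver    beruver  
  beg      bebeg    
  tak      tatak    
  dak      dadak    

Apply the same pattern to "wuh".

"wuh" has 1 vowel. The stems with 1 vowel (beg → bebeg, tak → tatak, dak → dadak) repeat the first consonant+vowel as a prefix.
So wuh → wuwuh.

wuwuh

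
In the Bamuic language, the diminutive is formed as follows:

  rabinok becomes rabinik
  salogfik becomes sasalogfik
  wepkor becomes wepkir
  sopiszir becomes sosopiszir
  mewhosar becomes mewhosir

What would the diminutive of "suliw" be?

susuliw

salogfik and rabinok both end in -k yet inflect differently (sasalogfik, rabinik), so the final letter is not what conditions the rule; the last vowel is.
"suliw" has last vowel 'i'. The stems whose last vowel is 'i' (salogfik → sasalogfik, sopiszir → sosopiszir) repeat the first consonant+vowel as a prefix.
The other pattern: stems whose last vowel is 'a' or 'o' change the last vowel to 'i'.
So suliw → susuliw.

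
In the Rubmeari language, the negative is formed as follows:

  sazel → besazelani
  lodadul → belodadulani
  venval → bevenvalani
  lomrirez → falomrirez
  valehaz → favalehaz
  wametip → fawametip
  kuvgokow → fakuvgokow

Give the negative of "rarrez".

fararrez

"rarrez" ends in -z. The stems ending in -z (lomrirez → falomrirez, valehaz → favalehaz) add the prefix fa-.
So rarrez → fararrez.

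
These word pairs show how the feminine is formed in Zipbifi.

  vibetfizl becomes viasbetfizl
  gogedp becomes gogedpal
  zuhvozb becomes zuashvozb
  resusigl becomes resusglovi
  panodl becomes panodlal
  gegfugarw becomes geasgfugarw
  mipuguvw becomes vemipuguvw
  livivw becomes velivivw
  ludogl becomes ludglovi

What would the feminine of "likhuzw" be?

resusigl and vibetfizl both end in -l yet inflect differently (resusglovi, viasbetfizl), so the final letter is not what conditions the rule; the second-to-last letter is.
"likhuzw" has second-to-last letter 'z'. The stems whose second-to-last letter is 'z' (zuhvozb → zuashvozb, vibetfizl → viasbetfizl) insert -as- after the first vowel.
The other patterns: stems whose second-to-last letter is 'g' delete the last vowel and add -ovi; stems whose second-to-last letter is 'v' add the prefix ve-; stems whose second-to-last letter is 'd' add -al.
So likhuzw → liaskhuzw.

liaskhuzw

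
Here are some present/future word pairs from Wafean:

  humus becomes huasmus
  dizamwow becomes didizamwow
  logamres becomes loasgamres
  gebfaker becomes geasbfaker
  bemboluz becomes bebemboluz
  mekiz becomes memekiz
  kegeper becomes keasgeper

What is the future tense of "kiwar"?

kiaswar

bemboluz and humus both have last vowel 'u' yet inflect differently (bebemboluz, huasmus), so the last vowel is not what conditions the rule; the final letter is.
"kiwar" ends in -r. The stems ending in -r (gebfaker → geasbfaker, kegeper → keasgeper) insert -as- after the first vowel.
The other pattern: stems ending in -w or -z repeat the first consonant+vowel as a prefix.
So kiwar → kiaswar.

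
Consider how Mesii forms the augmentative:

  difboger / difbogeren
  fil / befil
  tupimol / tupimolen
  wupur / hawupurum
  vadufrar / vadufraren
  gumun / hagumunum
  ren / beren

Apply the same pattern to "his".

behis

ren and gumun both end in -n yet inflect differently (beren, hagumunum), so the final letter is not what conditions the rule; the number of vowels is.
"his" has 1 vowel. The stems with 1 vowel (ren → beren, fil → befil) add the prefix be-.
So his → behis.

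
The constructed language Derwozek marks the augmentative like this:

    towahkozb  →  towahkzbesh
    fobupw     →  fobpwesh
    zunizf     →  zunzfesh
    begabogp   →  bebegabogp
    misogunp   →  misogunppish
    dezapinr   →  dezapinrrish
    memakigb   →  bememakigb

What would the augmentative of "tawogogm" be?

memakigb and towahkozb both end in -b yet inflect differently (bememakigb, towahkzbesh), so the final letter is not what conditions the rule; the second-to-last letter is.
"tawogogm" has second-to-last letter 'g'. The stems whose second-to-last letter is 'g' (begabogp → bebegabogp, memakigb → bememakigb) add the prefix be-.
So tawogogm → betawogogm.

betawogogm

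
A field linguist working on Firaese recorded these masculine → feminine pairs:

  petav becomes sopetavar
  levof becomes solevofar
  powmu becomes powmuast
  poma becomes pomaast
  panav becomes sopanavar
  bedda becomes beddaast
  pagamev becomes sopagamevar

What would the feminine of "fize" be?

fizeast

bedda and petav both have last vowel 'a' yet inflect differently (beddaast, sopetavar), so the last vowel is not what conditions the rule; whether the stem ends in a vowel or a consonant is.
"fize" ends in a vowel. The stems ending in a vowel (bedda → beddaast, poma → pomaast, powmu → powmuast) add -ast.
So fize → fizeast.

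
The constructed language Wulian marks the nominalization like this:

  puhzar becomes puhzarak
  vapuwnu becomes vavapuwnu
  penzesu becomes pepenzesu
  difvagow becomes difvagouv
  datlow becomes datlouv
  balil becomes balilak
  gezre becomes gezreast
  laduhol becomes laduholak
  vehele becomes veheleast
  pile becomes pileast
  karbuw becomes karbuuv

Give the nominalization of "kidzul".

kidzulak

datlow and laduhol both have last vowel 'o' yet inflect differently (datlouv, laduholak), so the last vowel is not what conditions the rule; the final letter is.
"kidzul" ends in -l. The stems ending in -l (balil → balilak, laduhol → laduholak) add -ak.
So kidzul → kidzulak.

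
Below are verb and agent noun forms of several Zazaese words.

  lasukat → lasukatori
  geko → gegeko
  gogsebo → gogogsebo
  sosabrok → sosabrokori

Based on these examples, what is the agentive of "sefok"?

sefokori

sosabrok and geko both have last vowel 'o' yet inflect differently (sosabrokori, gegeko), so the last vowel is not what conditions the rule; whether the stem ends in a vowel or a consonant is.
"sefok" ends in a consonant. The stems ending in a consonant (lasukat → lasukatori, sosabrok → sosabrokori) add -ori.
The other pattern: stems ending in a vowel repeat the first consonant+vowel as a prefix.
So sefok → sefokori.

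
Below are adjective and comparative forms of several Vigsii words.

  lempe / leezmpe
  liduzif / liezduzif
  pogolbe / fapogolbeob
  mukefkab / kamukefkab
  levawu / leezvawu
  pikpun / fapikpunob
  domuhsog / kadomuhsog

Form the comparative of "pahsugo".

lempe and pogolbe both end in -e yet inflect differently (leezmpe, fapogolbeob), so the final letter is not what conditions the rule; the first letter is.
"pahsugo" begins with p-. The stems beginning with p- (pikpun → fapikpunob, pogolbe → fapogolbeob) add fa- … -ob around the stem.
So pahsugo → fapahsugoob.

fapahsugoob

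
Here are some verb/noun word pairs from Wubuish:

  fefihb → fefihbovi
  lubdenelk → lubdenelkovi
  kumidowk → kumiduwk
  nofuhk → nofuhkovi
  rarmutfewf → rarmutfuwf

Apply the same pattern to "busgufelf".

busgufelfovi

kumidowk and nofuhk both end in -k yet inflect differently (kumiduwk, nofuhkovi), so the final letter is not what conditions the rule; the second-to-last letter is.
"busgufelf" has second-to-last letter 'l'. The one such stem in the data (lubdenelk → lubdenelkovi) adds -ovi, so the same rule applies.
The other pattern: stems whose second-to-last letter is 'w' change the last vowel to 'u'.
So busgufelf → busgufelfovi.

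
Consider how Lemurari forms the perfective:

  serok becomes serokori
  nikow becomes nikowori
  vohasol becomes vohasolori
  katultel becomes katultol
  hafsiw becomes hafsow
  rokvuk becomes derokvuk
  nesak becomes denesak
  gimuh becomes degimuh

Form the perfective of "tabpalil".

vohasol and katultel both end in -l yet inflect differently (vohasolori, katultol), so the final letter is not what conditions the rule; the last vowel is.
"tabpalil" has last vowel 'i'. The one such stem in the data (hafsiw → hafsow) changes the last vowel to 'o' (as does katultel), so the same rule applies.
So tabpalil → tabpalol.

tabpalol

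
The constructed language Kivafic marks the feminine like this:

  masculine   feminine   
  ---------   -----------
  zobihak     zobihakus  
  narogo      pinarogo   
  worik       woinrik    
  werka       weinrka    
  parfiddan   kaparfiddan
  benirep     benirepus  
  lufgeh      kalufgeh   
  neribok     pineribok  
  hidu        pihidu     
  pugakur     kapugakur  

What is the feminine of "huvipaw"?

pihuvipaw

worik and neribok both end in -k yet inflect differently (woinrik, pineribok), so the final letter is not what conditions the rule; the first letter is.
"huvipaw" begins with h-. The one such stem in the data (hidu → pihidu) adds the prefix pi-, so the same rule applies.
The other patterns: stems beginning with w- insert -in- after the first vowel; stems beginning with b- or z- add -us; stems beginning with l- or p- add the prefix ka-.
So huvipaw → pihuvipaw.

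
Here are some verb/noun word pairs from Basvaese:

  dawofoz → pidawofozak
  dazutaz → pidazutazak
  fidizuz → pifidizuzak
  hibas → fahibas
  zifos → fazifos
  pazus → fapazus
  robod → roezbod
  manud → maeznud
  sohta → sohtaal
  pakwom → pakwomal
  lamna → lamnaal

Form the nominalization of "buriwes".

faburiwes

dazutaz and hibas both have last vowel 'a' yet inflect differently (pidazutazak, fahibas), so the last vowel is not what conditions the rule; the final letter is.
"buriwes" ends in -s. The stems ending in -s (hibas → fahibas, zifos → fazifos, pazus → fapazus) add the prefix fa-.
So buriwes → faburiwes.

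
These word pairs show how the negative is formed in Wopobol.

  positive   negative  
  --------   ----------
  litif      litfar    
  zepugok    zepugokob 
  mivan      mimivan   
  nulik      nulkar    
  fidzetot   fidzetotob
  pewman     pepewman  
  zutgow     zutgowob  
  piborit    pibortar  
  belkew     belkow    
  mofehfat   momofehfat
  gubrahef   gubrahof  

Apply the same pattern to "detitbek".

gubrahef and litif both end in -f yet inflect differently (gubrahof, litfar), so the final letter is not what conditions the rule; the last vowel is.
"detitbek" has last vowel 'e'. The stems whose last vowel is 'e' (belkew → belkow, gubrahef → gubrahof) change the last vowel to 'o'.
The other patterns: stems whose last vowel is 'i' delete the last vowel and add -ar; stems whose last vowel is 'a' repeat the first consonant+vowel as a prefix; stems whose last vowel is 'o' add -ob.
So detitbek → detitbok.

detitbok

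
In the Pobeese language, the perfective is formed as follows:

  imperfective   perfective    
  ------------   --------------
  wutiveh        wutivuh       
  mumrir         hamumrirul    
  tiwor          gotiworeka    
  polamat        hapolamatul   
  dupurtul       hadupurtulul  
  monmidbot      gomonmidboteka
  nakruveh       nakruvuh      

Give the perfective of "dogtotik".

hadogtotikul

monmidbot and polamat both end in -t yet inflect differently (gomonmidboteka, hapolamatul), so the final letter is not what conditions the rule; the last vowel is.
"dogtotik" has last vowel 'i'. The one such stem in the data (mumrir → hamumrirul) adds ha- … -ul around the stem, so the same rule applies.
So dogtotik → hadogtotikul.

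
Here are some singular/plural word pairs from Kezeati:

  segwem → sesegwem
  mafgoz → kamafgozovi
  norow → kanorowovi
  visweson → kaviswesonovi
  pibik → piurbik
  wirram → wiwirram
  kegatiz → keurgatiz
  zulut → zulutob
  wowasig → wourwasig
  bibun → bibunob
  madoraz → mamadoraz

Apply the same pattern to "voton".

"voton" has last vowel 'o'. The stems whose last vowel is 'o' (visweson → kaviswesonovi, mafgoz → kamafgozovi, norow → kanorowovi) add ka- … -ovi around the stem.
So voton → kavotonovi.

kavotonovi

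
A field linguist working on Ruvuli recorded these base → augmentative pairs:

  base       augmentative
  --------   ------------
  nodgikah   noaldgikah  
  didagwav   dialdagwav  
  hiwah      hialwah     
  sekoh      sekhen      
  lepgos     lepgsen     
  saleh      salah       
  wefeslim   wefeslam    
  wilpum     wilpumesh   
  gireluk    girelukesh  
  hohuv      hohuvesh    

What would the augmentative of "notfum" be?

nodgikah and sekoh both end in -h yet inflect differently (noaldgikah, sekhen), so the final letter is not what conditions the rule; the last vowel is.
"notfum" has last vowel 'u'. The stems whose last vowel is 'u' (wilpum → wilpumesh, gireluk → girelukesh, hohuv → hohuvesh) add -esh.
So notfum → notfumesh.

notfumesh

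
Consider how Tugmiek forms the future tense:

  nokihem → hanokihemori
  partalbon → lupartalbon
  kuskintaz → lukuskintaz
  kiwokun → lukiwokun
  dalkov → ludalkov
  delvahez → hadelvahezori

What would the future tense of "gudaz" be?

delvahez and kuskintaz both end in -z yet inflect differently (hadelvahezori, lukuskintaz), so the final letter is not what conditions the rule; the last vowel is.
"gudaz" has last vowel 'a'. The one such stem in the data (kuskintaz → lukuskintaz) adds the prefix lu-, so the same rule applies.
So gudaz → lugudaz.

lugudaz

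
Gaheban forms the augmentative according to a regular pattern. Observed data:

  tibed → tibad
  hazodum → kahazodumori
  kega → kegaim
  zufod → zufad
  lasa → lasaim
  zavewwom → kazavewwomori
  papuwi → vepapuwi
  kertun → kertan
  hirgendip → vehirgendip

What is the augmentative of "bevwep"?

vebevwep

hazodum and kertun both have last vowel 'u' yet inflect differently (kahazodumori, kertan), so the last vowel is not what conditions the rule; the final letter is.
"bevwep" ends in -p. The one such stem in the data (hirgendip → vehirgendip) adds the prefix ve-, so the same rule applies.
The other patterns: stems ending in -m add ka- … -ori around the stem; stems ending in -d or -n change the last vowel to 'a'; stems ending in -a add -im.
So bevwep → vebevwep.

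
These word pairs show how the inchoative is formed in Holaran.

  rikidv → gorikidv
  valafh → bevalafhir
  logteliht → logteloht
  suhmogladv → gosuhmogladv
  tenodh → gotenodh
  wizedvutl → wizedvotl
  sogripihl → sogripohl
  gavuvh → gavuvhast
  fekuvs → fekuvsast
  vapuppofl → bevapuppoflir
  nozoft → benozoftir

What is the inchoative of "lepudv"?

golepudv

gavuvh and valafh both end in -h yet inflect differently (gavuvhast, bevalafhir), so the final letter is not what conditions the rule; the second-to-last letter is.
"lepudv" has second-to-last letter 'd'. The stems whose second-to-last letter is 'd' (tenodh → gotenodh, suhmogladv → gosuhmogladv, rikidv → gorikidv) add the prefix go-.
The other patterns: stems whose second-to-last letter is 'v' add -ast; stems whose second-to-last letter is 'f' add be- … -ir around the stem; stems whose second-to-last letter is 'h' or 't' change the last vowel to 'o'.
So lepudv → golepudv.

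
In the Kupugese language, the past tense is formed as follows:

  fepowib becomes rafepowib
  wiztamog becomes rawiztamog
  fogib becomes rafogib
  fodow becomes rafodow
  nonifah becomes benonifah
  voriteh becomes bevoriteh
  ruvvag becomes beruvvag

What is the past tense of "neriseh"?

beneriseh

wiztamog and ruvvag both end in -g yet inflect differently (rawiztamog, beruvvag), so the final letter is not what conditions the rule; the last vowel is.
"neriseh" has last vowel 'e'. The one such stem in the data (voriteh → bevoriteh) adds the prefix be-, so the same rule applies.
The other pattern: stems whose last vowel is 'i' or 'o' add the prefix ra-.
So neriseh → beneriseh.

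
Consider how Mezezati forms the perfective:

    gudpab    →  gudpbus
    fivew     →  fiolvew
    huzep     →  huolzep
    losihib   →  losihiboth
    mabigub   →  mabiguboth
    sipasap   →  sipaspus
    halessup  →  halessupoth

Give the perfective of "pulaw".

halessup and sipasap both end in -p yet inflect differently (halessupoth, sipaspus), so the final letter is not what conditions the rule; the last vowel is.
"pulaw" has last vowel 'a'. The stems whose last vowel is 'a' (sipasap → sipaspus, gudpab → gudpbus) delete the last vowel and add -us.
So pulaw → pulwus.

pulwus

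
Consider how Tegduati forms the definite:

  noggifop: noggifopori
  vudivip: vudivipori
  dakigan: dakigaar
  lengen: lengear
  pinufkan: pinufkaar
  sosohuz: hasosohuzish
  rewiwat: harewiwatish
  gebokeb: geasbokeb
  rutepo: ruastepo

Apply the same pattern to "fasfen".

dakigan and rewiwat both have last vowel 'a' yet inflect differently (dakigaar, harewiwatish), so the last vowel is not what conditions the rule; the final letter is.
"fasfen" ends in -n. The stems ending in -n (dakigan → dakigaar, lengen → lengear, pinufkan → pinufkaar) drop the final letter and add -ar.
The other patterns: stems ending in -p add -ori; stems ending in -t or -z add ha- … -ish around the stem; stems ending in -b or -o insert -as- after the first vowel.
So fasfen → fasfear.

fasfear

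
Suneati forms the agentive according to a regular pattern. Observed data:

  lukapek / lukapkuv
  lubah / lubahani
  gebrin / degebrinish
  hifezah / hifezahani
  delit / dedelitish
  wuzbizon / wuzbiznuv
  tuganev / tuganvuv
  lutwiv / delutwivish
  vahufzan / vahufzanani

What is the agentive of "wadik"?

gebrin and vahufzan both end in -n yet inflect differently (degebrinish, vahufzanani), so the final letter is not what conditions the rule; the last vowel is.
"wadik" has last vowel 'i'. The stems whose last vowel is 'i' (lutwiv → delutwivish, gebrin → degebrinish, delit → dedelitish) add de- … -ish around the stem.
The other patterns: stems whose last vowel is 'a' add -ani; stems whose last vowel is 'e' or 'o' delete the last vowel and add -uv.
So wadik → dewadikish.

dewadikish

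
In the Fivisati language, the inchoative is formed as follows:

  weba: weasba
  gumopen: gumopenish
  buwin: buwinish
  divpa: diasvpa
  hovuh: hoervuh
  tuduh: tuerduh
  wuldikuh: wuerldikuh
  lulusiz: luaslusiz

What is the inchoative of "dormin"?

dorminish

buwin and lulusiz both have last vowel 'i' yet inflect differently (buwinish, luaslusiz), so the last vowel is not what conditions the rule; the final letter is.
"dormin" ends in -n. The stems ending in -n (buwin → buwinish, gumopen → gumopenish) add -ish.
The other patterns: stems ending in -h insert -er- after the first vowel; stems ending in -a or -z insert -as- after the first vowel.
So dormin → dorminish.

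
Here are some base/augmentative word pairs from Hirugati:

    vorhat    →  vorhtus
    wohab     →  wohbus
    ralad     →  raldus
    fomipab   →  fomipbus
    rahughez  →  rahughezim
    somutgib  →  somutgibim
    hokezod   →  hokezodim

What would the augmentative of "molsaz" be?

wohab and somutgib both end in -b yet inflect differently (wohbus, somutgibim), so the final letter is not what conditions the rule; the last vowel is.
"molsaz" has last vowel 'a'. The stems whose last vowel is 'a' (vorhat → vorhtus, wohab → wohbus, ralad → raldus) delete the last vowel and add -us.
So molsaz → molszus.

molszus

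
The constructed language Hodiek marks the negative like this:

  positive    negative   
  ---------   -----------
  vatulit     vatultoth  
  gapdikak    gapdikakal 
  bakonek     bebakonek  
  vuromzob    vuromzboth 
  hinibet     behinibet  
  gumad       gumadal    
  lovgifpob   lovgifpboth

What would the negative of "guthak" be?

gapdikak and bakonek both end in -k yet inflect differently (gapdikakal, bebakonek), so the final letter is not what conditions the rule; the last vowel is.
"guthak" has last vowel 'a'. The stems whose last vowel is 'a' (gapdikak → gapdikakal, gumad → gumadal) add -al.
So guthak → guthakal.

guthakal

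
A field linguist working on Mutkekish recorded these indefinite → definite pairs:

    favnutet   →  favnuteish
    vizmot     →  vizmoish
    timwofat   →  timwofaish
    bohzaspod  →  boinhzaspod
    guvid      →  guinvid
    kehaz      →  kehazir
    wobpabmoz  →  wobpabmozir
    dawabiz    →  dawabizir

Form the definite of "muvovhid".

vizmot and bohzaspod both have last vowel 'o' yet inflect differently (vizmoish, boinhzaspod), so the last vowel is not what conditions the rule; the final letter is.
"muvovhid" ends in -d. The stems ending in -d (bohzaspod → boinhzaspod, guvid → guinvid) insert -in- after the first vowel.
The other patterns: stems ending in -t drop the final letter and add -ish; stems ending in -z add -ir.
So muvovhid → muinvovhid.

muinvovhid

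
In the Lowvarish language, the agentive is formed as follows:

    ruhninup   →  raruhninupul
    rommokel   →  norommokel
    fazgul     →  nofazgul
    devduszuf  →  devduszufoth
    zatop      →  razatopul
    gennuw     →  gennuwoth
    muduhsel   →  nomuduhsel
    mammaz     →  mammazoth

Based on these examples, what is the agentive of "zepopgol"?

nozepopgol

"zepopgol" ends in -l. The stems ending in -l (muduhsel → nomuduhsel, fazgul → nofazgul, rommokel → norommokel) add the prefix no-.
So zepopgol → nozepopgol.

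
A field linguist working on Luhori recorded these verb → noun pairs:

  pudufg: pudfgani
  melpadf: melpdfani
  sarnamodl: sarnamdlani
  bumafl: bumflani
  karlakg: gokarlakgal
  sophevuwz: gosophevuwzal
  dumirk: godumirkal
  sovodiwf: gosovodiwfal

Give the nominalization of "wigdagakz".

gowigdagakzal

pudufg and karlakg both end in -g yet inflect differently (pudfgani, gokarlakgal), so the final letter is not what conditions the rule; the second-to-last letter is.
"wigdagakz" has second-to-last letter 'k'. The one such stem in the data (karlakg → gokarlakgal) adds go- … -al around the stem, so the same rule applies.
The other pattern: stems whose second-to-last letter is 'd' or 'f' delete the last vowel and add -ani.
So wigdagakz → gowigdagakzal.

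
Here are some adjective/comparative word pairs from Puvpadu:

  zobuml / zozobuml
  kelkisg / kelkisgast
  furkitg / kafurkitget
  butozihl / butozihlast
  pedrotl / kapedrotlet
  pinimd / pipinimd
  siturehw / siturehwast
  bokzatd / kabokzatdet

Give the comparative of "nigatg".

kanigatget

zobuml and pedrotl both end in -l yet inflect differently (zozobuml, kapedrotlet), so the final letter is not what conditions the rule; the second-to-last letter is.
"nigatg" has second-to-last letter 't'. The stems whose second-to-last letter is 't' (pedrotl → kapedrotlet, bokzatd → kabokzatdet, furkitg → kafurkitget) add ka- … -et around the stem.
So nigatg → kanigatget.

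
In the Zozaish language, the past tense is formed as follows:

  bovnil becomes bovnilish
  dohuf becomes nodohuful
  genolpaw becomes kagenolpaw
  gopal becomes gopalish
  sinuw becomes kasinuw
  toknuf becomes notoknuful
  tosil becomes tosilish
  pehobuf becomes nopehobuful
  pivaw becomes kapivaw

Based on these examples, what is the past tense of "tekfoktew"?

gopal and pivaw both have last vowel 'a' yet inflect differently (gopalish, kapivaw), so the last vowel is not what conditions the rule; the final letter is.
"tekfoktew" ends in -w. The stems ending in -w (pivaw → kapivaw, genolpaw → kagenolpaw, sinuw → kasinuw) add the prefix ka-.
The other patterns: stems ending in -l add -ish; stems ending in -f add no- … -ul around the stem.
So tekfoktew → katekfoktew.

katekfoktew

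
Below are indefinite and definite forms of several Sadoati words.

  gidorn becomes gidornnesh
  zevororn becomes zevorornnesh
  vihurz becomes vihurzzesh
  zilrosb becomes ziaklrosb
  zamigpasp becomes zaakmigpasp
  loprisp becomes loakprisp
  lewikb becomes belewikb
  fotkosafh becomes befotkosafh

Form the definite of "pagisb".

zilrosb and lewikb both end in -b yet inflect differently (ziaklrosb, belewikb), so the final letter is not what conditions the rule; the second-to-last letter is.
"pagisb" has second-to-last letter 's'. The stems whose second-to-last letter is 's' (zilrosb → ziaklrosb, zamigpasp → zaakmigpasp, loprisp → loakprisp) insert -ak- after the first vowel.
The other patterns: stems whose second-to-last letter is 'r' double the final consonant and add -esh; stems whose second-to-last letter is 'f' or 'k' add the prefix be-.
So pagisb → paakgisb.

paakgisb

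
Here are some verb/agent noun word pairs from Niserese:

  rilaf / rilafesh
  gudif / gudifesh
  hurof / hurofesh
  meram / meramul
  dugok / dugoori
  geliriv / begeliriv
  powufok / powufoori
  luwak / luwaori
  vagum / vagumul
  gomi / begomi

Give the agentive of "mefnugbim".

mefnugbimul

"mefnugbim" ends in -m. The stems ending in -m (vagum → vagumul, meram → meramul) add -ul.
The other patterns: stems ending in -f add -esh; stems ending in -k drop the final letter and add -ori; stems ending in -i or -v add the prefix be-.
So mefnugbim → mefnugbimul.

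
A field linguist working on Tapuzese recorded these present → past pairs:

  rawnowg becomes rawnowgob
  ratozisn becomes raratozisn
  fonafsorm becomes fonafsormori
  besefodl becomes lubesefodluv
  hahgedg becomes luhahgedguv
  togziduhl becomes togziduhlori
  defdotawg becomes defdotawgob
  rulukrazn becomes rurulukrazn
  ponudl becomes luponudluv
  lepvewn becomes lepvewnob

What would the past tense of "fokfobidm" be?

hahgedg and defdotawg both end in -g yet inflect differently (luhahgedguv, defdotawgob), so the final letter is not what conditions the rule; the second-to-last letter is.
"fokfobidm" has second-to-last letter 'd'. The stems whose second-to-last letter is 'd' (ponudl → luponudluv, besefodl → lubesefodluv, hahgedg → luhahgedguv) add lu- … -uv around the stem.
The other patterns: stems whose second-to-last letter is 's' or 'z' repeat the first consonant+vowel as a prefix; stems whose second-to-last letter is 'w' add -ob; stems whose second-to-last letter is 'h' or 'r' add -ori.
So fokfobidm → lufokfobidmuv.

lufokfobidmuv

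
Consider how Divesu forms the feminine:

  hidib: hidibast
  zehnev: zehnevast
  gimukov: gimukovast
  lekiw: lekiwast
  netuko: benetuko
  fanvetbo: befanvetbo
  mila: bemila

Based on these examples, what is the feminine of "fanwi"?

befanwi

"fanwi" ends in a vowel. The stems ending in a vowel (netuko → benetuko, fanvetbo → befanvetbo, mila → bemila) add the prefix be-.
So fanwi → befanwi.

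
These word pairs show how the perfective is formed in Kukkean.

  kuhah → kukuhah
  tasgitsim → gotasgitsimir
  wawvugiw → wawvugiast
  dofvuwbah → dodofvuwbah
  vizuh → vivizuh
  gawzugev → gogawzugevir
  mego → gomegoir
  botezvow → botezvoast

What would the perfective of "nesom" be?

wawvugiw and tasgitsim both have last vowel 'i' yet inflect differently (wawvugiast, gotasgitsimir), so the last vowel is not what conditions the rule; the final letter is.
"nesom" ends in -m. The one such stem in the data (tasgitsim → gotasgitsimir) adds go- … -ir around the stem, so the same rule applies.
The other patterns: stems ending in -w drop the final letter and add -ast; stems ending in -h repeat the first consonant+vowel as a prefix.
So nesom → gonesomir.

gonesomir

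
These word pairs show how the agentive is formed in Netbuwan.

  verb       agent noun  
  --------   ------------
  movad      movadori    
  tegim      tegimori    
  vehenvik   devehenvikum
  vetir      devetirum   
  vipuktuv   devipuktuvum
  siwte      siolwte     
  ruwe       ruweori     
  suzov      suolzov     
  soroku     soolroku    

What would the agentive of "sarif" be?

"sarif" begins with s-. The stems beginning with s- (suzov → suolzov, siwte → siolwte, soroku → soolroku) insert -ol- after the first vowel.
The other patterns: stems beginning with v- add de- … -um around the stem; stems beginning with m-, r- or t- add -ori.
So sarif → saolrif.

saolrif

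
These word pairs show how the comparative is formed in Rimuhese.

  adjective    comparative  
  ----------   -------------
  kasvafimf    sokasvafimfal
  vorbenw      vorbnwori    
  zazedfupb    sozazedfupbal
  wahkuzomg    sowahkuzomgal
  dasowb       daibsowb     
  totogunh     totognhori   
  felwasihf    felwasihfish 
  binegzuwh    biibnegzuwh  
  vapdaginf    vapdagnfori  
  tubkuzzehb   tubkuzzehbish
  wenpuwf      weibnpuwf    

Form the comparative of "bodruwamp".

sobodruwampal

vapdaginf and felwasihf both end in -f yet inflect differently (vapdagnfori, felwasihfish), so the final letter is not what conditions the rule; the second-to-last letter is.
"bodruwamp" has second-to-last letter 'm'. The stems whose second-to-last letter is 'm' (kasvafimf → sokasvafimfal, wahkuzomg → sowahkuzomgal) add so- … -al around the stem.
The other patterns: stems whose second-to-last letter is 'n' delete the last vowel and add -ori; stems whose second-to-last letter is 'h' add -ish; stems whose second-to-last letter is 'w' insert -ib- after the first vowel.
So bodruwamp → sobodruwampal.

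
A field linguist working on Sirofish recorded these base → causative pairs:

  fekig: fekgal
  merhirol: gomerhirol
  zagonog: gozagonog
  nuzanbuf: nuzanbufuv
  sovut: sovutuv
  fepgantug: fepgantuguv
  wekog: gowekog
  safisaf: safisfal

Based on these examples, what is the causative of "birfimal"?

fepgantug and zagonog both end in -g yet inflect differently (fepgantuguv, gozagonog), so the final letter is not what conditions the rule; the last vowel is.
"birfimal" has last vowel 'a'. The one such stem in the data (safisaf → safisfal) deletes the last vowel and adds -al (as does fekig), so the same rule applies.
So birfimal → birfimlal.

birfimlal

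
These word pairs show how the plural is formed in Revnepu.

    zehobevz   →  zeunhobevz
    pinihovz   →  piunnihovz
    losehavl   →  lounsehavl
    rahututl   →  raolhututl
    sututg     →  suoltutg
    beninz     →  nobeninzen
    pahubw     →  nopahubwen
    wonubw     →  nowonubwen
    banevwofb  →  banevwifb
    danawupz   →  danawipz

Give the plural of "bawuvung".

"bawuvung" has second-to-last letter 'n'. The one such stem in the data (beninz → nobeninzen) adds no- … -en around the stem, so the same rule applies.
The other patterns: stems whose second-to-last letter is 'v' insert -un- after the first vowel; stems whose second-to-last letter is 't' insert -ol- after the first vowel; stems whose second-to-last letter is 'f' or 'p' change the last vowel to 'i'.
So bawuvung → nobawuvungen.

nobawuvungen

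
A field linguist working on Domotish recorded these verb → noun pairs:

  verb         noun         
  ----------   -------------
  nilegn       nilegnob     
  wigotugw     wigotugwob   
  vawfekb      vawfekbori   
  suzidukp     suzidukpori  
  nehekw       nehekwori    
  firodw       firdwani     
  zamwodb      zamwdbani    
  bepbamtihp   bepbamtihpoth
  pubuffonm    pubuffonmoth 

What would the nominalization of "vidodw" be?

viddwani

wigotugw and nehekw both end in -w yet inflect differently (wigotugwob, nehekwori), so the final letter is not what conditions the rule; the second-to-last letter is.
"vidodw" has second-to-last letter 'd'. The stems whose second-to-last letter is 'd' (firodw → firdwani, zamwodb → zamwdbani) delete the last vowel and add -ani.
So vidodw → viddwani.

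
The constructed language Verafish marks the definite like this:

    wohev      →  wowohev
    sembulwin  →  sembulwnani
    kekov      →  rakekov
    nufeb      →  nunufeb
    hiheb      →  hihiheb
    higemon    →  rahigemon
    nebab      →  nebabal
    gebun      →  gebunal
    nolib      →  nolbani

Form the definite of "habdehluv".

habdehluval

"habdehluv" has last vowel 'u'. The one such stem in the data (gebun → gebunal) adds -al, so the same rule applies.
So habdehluv → habdehluval.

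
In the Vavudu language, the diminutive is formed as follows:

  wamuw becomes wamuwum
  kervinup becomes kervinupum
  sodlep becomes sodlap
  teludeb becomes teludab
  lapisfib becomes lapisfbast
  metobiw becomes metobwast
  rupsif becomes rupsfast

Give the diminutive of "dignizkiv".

dignizkvast

kervinup and sodlep both end in -p yet inflect differently (kervinupum, sodlap), so the final letter is not what conditions the rule; the last vowel is.
"dignizkiv" has last vowel 'i'. The stems whose last vowel is 'i' (lapisfib → lapisfbast, metobiw → metobwast, rupsif → rupsfast) delete the last vowel and add -ast.
The other patterns: stems whose last vowel is 'u' add -um; stems whose last vowel is 'e' change the last vowel to 'a'.
So dignizkiv → dignizkvast.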